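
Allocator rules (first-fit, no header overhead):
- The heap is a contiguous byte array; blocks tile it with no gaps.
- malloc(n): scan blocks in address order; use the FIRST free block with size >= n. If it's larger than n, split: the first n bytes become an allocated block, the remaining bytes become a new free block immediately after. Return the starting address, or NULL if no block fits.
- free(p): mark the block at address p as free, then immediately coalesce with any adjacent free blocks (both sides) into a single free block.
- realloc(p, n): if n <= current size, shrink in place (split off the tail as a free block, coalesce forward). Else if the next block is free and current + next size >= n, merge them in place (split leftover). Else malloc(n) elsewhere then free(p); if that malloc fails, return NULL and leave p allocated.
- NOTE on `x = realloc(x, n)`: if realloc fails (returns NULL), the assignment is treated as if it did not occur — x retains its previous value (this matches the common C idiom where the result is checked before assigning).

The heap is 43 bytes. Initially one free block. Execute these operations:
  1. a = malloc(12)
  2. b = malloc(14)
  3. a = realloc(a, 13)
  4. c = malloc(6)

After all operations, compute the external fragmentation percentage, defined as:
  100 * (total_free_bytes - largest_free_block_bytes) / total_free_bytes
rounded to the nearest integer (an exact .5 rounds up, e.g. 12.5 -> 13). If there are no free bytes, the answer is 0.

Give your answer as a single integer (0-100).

Answer: 40

Derivation:
Op 1: a = malloc(12) -> a = 0; heap: [0-11 ALLOC][12-42 FREE]
Op 2: b = malloc(14) -> b = 12; heap: [0-11 ALLOC][12-25 ALLOC][26-42 FREE]
Op 3: a = realloc(a, 13) -> a = 26; heap: [0-11 FREE][12-25 ALLOC][26-38 ALLOC][39-42 FREE]
Op 4: c = malloc(6) -> c = 0; heap: [0-5 ALLOC][6-11 FREE][12-25 ALLOC][26-38 ALLOC][39-42 FREE]
Free blocks: [6 4] total_free=10 largest=6 -> 100*(10-6)/10 = 400/10 = 40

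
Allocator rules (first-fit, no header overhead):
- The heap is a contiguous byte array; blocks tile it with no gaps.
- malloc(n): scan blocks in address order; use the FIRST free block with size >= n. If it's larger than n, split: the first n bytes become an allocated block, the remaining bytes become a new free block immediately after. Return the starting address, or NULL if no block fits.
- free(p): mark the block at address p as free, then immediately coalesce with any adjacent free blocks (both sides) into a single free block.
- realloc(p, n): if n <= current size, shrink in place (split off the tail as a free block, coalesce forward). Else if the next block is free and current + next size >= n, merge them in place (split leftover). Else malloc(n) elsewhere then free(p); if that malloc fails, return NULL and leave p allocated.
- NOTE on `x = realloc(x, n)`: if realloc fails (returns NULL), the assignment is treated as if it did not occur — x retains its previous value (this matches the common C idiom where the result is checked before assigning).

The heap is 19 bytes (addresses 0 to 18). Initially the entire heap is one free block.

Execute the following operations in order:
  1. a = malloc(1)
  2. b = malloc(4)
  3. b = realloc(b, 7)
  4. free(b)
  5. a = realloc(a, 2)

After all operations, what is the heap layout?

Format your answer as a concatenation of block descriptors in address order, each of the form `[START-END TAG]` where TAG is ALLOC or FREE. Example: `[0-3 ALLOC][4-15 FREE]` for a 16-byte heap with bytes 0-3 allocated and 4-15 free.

Answer: [0-1 ALLOC][2-18 FREE]

Derivation:
Op 1: a = malloc(1) -> a = 0; heap: [0-0 ALLOC][1-18 FREE]
Op 2: b = malloc(4) -> b = 1; heap: [0-0 ALLOC][1-4 ALLOC][5-18 FREE]
Op 3: b = realloc(b, 7) -> b = 1; heap: [0-0 ALLOC][1-7 ALLOC][8-18 FREE]
Op 4: free(b) -> (freed b); heap: [0-0 ALLOC][1-18 FREE]
Op 5: a = realloc(a, 2) -> a = 0; heap: [0-1 ALLOC][2-18 FREE]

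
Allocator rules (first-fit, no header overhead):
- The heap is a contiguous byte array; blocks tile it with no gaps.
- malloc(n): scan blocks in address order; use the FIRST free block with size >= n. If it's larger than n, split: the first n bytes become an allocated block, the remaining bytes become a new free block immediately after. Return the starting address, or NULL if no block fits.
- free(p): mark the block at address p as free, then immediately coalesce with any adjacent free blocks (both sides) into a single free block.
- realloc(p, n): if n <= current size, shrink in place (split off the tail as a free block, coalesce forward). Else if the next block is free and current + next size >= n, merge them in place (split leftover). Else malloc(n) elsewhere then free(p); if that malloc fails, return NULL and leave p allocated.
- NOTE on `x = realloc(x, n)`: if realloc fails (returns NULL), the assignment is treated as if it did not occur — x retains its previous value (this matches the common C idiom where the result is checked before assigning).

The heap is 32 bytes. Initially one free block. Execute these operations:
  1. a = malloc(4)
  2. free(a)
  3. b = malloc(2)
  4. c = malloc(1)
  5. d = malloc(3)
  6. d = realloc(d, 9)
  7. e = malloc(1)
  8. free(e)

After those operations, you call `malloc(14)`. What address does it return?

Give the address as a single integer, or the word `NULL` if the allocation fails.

Op 1: a = malloc(4) -> a = 0; heap: [0-3 ALLOC][4-31 FREE]
Op 2: free(a) -> (freed a); heap: [0-31 FREE]
Op 3: b = malloc(2) -> b = 0; heap: [0-1 ALLOC][2-31 FREE]
Op 4: c = malloc(1) -> c = 2; heap: [0-1 ALLOC][2-2 ALLOC][3-31 FREE]
Op 5: d = malloc(3) -> d = 3; heap: [0-1 ALLOC][2-2 ALLOC][3-5 ALLOC][6-31 FREE]
Op 6: d = realloc(d, 9) -> d = 3; heap: [0-1 ALLOC][2-2 ALLOC][3-11 ALLOC][12-31 FREE]
Op 7: e = malloc(1) -> e = 12; heap: [0-1 ALLOC][2-2 ALLOC][3-11 ALLOC][12-12 ALLOC][13-31 FREE]
Op 8: free(e) -> (freed e); heap: [0-1 ALLOC][2-2 ALLOC][3-11 ALLOC][12-31 FREE]
malloc(14): first-fit scan over [0-1 ALLOC][2-2 ALLOC][3-11 ALLOC][12-31 FREE] -> 12

Answer: 12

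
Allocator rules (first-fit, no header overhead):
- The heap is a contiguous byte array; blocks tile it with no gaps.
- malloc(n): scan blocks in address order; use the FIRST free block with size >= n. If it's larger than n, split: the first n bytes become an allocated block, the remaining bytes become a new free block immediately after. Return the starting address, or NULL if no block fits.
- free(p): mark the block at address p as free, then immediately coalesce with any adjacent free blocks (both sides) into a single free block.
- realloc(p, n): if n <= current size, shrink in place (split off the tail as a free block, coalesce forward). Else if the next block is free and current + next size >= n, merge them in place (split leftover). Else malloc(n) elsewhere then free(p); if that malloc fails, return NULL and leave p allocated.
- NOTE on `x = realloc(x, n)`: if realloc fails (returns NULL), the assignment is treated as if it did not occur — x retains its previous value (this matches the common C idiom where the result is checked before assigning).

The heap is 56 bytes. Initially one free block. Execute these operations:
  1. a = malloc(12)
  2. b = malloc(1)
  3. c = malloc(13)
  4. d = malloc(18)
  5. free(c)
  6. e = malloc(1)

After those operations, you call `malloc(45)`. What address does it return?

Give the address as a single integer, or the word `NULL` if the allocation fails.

Answer: NULL

Derivation:
Op 1: a = malloc(12) -> a = 0; heap: [0-11 ALLOC][12-55 FREE]
Op 2: b = malloc(1) -> b = 12; heap: [0-11 ALLOC][12-12 ALLOC][13-55 FREE]
Op 3: c = malloc(13) -> c = 13; heap: [0-11 ALLOC][12-12 ALLOC][13-25 ALLOC][26-55 FREE]
Op 4: d = malloc(18) -> d = 26; heap: [0-11 ALLOC][12-12 ALLOC][13-25 ALLOC][26-43 ALLOC][44-55 FREE]
Op 5: free(c) -> (freed c); heap: [0-11 ALLOC][12-12 ALLOC][13-25 FREE][26-43 ALLOC][44-55 FREE]
Op 6: e = malloc(1) -> e = 13; heap: [0-11 ALLOC][12-12 ALLOC][13-13 ALLOC][14-25 FREE][26-43 ALLOC][44-55 FREE]
malloc(45): first-fit scan over [0-11 ALLOC][12-12 ALLOC][13-13 ALLOC][14-25 FREE][26-43 ALLOC][44-55 FREE] -> NULL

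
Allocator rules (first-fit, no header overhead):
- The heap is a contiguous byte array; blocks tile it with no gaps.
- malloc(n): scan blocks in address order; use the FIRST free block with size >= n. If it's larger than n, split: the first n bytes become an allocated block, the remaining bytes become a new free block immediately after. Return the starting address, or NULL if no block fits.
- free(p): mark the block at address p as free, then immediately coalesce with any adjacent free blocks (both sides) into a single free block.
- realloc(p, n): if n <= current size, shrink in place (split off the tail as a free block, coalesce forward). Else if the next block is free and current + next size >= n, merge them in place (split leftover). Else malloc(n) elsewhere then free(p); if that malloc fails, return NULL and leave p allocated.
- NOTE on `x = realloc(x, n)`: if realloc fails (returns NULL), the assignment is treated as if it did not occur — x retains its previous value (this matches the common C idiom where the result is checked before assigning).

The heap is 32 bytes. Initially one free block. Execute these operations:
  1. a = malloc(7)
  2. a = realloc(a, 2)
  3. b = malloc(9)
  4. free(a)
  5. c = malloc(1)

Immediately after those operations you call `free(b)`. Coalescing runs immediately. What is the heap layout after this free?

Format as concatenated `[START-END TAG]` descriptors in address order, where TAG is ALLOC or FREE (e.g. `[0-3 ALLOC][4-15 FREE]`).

Answer: [0-0 ALLOC][1-31 FREE]

Derivation:
Op 1: a = malloc(7) -> a = 0; heap: [0-6 ALLOC][7-31 FREE]
Op 2: a = realloc(a, 2) -> a = 0; heap: [0-1 ALLOC][2-31 FREE]
Op 3: b = malloc(9) -> b = 2; heap: [0-1 ALLOC][2-10 ALLOC][11-31 FREE]
Op 4: free(a) -> (freed a); heap: [0-1 FREE][2-10 ALLOC][11-31 FREE]
Op 5: c = malloc(1) -> c = 0; heap: [0-0 ALLOC][1-1 FREE][2-10 ALLOC][11-31 FREE]
free(b): b = 2 -> block [2-10 ALLOC]; mark free, coalesce with adjacent free neighbors -> [0-0 ALLOC][1-31 FREE]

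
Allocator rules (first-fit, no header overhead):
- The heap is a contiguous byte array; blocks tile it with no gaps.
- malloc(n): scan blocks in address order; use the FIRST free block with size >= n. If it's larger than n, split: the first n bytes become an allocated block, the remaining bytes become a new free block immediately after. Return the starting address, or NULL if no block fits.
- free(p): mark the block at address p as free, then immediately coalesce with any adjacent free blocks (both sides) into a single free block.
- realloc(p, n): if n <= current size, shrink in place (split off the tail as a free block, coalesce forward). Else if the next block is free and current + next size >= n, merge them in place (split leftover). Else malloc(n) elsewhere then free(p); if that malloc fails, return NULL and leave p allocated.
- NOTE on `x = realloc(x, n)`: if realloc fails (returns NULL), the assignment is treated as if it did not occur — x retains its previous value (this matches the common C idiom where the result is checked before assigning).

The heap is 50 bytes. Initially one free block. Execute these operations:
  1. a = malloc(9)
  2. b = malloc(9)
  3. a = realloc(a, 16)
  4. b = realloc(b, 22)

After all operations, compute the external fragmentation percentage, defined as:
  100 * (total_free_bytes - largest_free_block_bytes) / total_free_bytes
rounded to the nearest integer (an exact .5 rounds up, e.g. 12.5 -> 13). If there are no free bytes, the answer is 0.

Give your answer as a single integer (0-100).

Op 1: a = malloc(9) -> a = 0; heap: [0-8 ALLOC][9-49 FREE]
Op 2: b = malloc(9) -> b = 9; heap: [0-8 ALLOC][9-17 ALLOC][18-49 FREE]
Op 3: a = realloc(a, 16) -> a = 18; heap: [0-8 FREE][9-17 ALLOC][18-33 ALLOC][34-49 FREE]
Op 4: b = realloc(b, 22) -> NULL (b unchanged); heap: [0-8 FREE][9-17 ALLOC][18-33 ALLOC][34-49 FREE]
Free blocks: [9 16] total_free=25 largest=16 -> 100*(25-16)/25 = 900/25 = 36

Answer: 36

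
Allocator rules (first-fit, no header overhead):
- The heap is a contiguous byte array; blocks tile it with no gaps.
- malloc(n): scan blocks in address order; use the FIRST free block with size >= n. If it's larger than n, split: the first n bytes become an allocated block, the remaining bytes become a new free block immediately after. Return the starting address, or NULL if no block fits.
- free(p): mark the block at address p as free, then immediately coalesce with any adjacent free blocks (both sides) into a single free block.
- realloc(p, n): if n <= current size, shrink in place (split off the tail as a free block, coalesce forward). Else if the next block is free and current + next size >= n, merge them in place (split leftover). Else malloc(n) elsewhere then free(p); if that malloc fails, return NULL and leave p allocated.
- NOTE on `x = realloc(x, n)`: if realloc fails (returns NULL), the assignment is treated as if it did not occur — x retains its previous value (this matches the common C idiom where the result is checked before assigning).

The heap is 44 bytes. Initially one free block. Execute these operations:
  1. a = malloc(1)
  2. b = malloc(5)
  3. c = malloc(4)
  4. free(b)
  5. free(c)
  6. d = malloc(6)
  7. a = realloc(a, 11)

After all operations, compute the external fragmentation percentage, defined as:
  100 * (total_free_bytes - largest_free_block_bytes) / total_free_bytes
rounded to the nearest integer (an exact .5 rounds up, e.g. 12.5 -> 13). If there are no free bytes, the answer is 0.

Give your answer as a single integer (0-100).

Answer: 4

Derivation:
Op 1: a = malloc(1) -> a = 0; heap: [0-0 ALLOC][1-43 FREE]
Op 2: b = malloc(5) -> b = 1; heap: [0-0 ALLOC][1-5 ALLOC][6-43 FREE]
Op 3: c = malloc(4) -> c = 6; heap: [0-0 ALLOC][1-5 ALLOC][6-9 ALLOC][10-43 FREE]
Op 4: free(b) -> (freed b); heap: [0-0 ALLOC][1-5 FREE][6-9 ALLOC][10-43 FREE]
Op 5: free(c) -> (freed c); heap: [0-0 ALLOC][1-43 FREE]
Op 6: d = malloc(6) -> d = 1; heap: [0-0 ALLOC][1-6 ALLOC][7-43 FREE]
Op 7: a = realloc(a, 11) -> a = 7; heap: [0-0 FREE][1-6 ALLOC][7-17 ALLOC][18-43 FREE]
Free blocks: [1 26] total_free=27 largest=26 -> 100*(27-26)/27 = 100/27 ≈ 3.704 -> rounds to 4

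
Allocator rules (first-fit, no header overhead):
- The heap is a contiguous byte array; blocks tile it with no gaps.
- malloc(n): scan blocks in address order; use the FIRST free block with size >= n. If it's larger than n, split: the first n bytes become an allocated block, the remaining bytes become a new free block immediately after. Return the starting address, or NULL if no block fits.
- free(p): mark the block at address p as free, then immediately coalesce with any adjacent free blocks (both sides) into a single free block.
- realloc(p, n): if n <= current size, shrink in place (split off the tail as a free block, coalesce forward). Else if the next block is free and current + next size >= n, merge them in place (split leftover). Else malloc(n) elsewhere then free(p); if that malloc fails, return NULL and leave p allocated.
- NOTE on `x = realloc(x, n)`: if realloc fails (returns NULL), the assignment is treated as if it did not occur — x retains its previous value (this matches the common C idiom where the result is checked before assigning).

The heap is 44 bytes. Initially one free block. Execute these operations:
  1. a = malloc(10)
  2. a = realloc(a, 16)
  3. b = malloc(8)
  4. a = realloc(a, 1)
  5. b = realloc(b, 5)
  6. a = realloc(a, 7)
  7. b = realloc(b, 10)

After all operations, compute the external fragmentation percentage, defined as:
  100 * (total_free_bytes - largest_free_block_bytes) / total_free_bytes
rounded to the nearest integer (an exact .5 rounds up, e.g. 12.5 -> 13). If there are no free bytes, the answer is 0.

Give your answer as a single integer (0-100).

Op 1: a = malloc(10) -> a = 0; heap: [0-9 ALLOC][10-43 FREE]
Op 2: a = realloc(a, 16) -> a = 0; heap: [0-15 ALLOC][16-43 FREE]
Op 3: b = malloc(8) -> b = 16; heap: [0-15 ALLOC][16-23 ALLOC][24-43 FREE]
Op 4: a = realloc(a, 1) -> a = 0; heap: [0-0 ALLOC][1-15 FREE][16-23 ALLOC][24-43 FREE]
Op 5: b = realloc(b, 5) -> b = 16; heap: [0-0 ALLOC][1-15 FREE][16-20 ALLOC][21-43 FREE]
Op 6: a = realloc(a, 7) -> a = 0; heap: [0-6 ALLOC][7-15 FREE][16-20 ALLOC][21-43 FREE]
Op 7: b = realloc(b, 10) -> b = 16; heap: [0-6 ALLOC][7-15 FREE][16-25 ALLOC][26-43 FREE]
Free blocks: [9 18] total_free=27 largest=18 -> 100*(27-18)/27 = 900/27 ≈ 33.333 -> rounds to 33

Answer: 33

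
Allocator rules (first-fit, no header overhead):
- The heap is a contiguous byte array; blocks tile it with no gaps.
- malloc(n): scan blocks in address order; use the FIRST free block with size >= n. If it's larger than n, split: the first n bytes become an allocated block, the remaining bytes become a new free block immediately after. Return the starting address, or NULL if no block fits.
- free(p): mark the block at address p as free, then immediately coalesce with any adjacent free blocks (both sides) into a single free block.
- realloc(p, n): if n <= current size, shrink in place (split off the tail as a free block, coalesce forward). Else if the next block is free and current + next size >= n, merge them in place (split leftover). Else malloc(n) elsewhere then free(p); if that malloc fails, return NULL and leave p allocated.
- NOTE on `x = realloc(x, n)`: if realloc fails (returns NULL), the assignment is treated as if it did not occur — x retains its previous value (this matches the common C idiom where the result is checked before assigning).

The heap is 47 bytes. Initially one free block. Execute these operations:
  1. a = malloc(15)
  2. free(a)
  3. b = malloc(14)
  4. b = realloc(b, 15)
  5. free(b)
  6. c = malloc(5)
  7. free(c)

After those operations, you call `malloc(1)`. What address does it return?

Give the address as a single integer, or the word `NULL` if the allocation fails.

Op 1: a = malloc(15) -> a = 0; heap: [0-14 ALLOC][15-46 FREE]
Op 2: free(a) -> (freed a); heap: [0-46 FREE]
Op 3: b = malloc(14) -> b = 0; heap: [0-13 ALLOC][14-46 FREE]
Op 4: b = realloc(b, 15) -> b = 0; heap: [0-14 ALLOC][15-46 FREE]
Op 5: free(b) -> (freed b); heap: [0-46 FREE]
Op 6: c = malloc(5) -> c = 0; heap: [0-4 ALLOC][5-46 FREE]
Op 7: free(c) -> (freed c); heap: [0-46 FREE]
malloc(1): first-fit scan over [0-46 FREE] -> 0

Answer: 0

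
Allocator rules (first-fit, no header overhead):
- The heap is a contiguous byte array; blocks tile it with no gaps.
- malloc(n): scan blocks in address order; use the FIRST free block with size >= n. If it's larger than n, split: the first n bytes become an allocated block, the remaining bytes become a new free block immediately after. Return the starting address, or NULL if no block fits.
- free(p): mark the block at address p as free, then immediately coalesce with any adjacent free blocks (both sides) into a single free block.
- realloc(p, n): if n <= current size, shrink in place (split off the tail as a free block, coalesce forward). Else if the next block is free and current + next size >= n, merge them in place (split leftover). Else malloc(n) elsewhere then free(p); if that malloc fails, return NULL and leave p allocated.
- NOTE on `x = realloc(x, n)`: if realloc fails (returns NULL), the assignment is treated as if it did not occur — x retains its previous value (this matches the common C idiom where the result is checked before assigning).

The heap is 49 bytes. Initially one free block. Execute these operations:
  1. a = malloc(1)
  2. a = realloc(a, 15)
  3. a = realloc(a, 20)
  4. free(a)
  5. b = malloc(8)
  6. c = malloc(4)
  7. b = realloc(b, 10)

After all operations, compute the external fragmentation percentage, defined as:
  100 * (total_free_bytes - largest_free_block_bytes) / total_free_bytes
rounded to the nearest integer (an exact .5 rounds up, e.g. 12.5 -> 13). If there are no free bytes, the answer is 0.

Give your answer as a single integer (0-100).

Op 1: a = malloc(1) -> a = 0; heap: [0-0 ALLOC][1-48 FREE]
Op 2: a = realloc(a, 15) -> a = 0; heap: [0-14 ALLOC][15-48 FREE]
Op 3: a = realloc(a, 20) -> a = 0; heap: [0-19 ALLOC][20-48 FREE]
Op 4: free(a) -> (freed a); heap: [0-48 FREE]
Op 5: b = malloc(8) -> b = 0; heap: [0-7 ALLOC][8-48 FREE]
Op 6: c = malloc(4) -> c = 8; heap: [0-7 ALLOC][8-11 ALLOC][12-48 FREE]
Op 7: b = realloc(b, 10) -> b = 12; heap: [0-7 FREE][8-11 ALLOC][12-21 ALLOC][22-48 FREE]
Free blocks: [8 27] total_free=35 largest=27 -> 100*(35-27)/35 = 800/35 ≈ 22.857 -> rounds to 23

Answer: 23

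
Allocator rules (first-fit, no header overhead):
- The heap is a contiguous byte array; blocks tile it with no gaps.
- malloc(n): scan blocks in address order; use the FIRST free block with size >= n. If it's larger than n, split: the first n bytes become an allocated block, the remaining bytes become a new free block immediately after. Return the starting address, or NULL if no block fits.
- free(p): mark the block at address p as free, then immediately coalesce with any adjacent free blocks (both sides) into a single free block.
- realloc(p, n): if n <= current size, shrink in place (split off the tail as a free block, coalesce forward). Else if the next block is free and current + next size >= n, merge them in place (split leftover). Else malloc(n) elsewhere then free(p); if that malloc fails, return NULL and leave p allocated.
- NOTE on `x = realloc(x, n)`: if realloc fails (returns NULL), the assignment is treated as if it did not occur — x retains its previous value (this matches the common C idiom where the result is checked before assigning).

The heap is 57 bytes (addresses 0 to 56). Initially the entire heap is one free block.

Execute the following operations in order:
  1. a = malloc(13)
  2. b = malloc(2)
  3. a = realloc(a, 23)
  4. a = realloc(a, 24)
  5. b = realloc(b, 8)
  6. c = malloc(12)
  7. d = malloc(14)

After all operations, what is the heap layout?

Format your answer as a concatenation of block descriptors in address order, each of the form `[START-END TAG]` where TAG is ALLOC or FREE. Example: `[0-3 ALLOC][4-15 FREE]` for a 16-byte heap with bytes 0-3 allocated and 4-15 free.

Op 1: a = malloc(13) -> a = 0; heap: [0-12 ALLOC][13-56 FREE]
Op 2: b = malloc(2) -> b = 13; heap: [0-12 ALLOC][13-14 ALLOC][15-56 FREE]
Op 3: a = realloc(a, 23) -> a = 15; heap: [0-12 FREE][13-14 ALLOC][15-37 ALLOC][38-56 FREE]
Op 4: a = realloc(a, 24) -> a = 15; heap: [0-12 FREE][13-14 ALLOC][15-38 ALLOC][39-56 FREE]
Op 5: b = realloc(b, 8) -> b = 0; heap: [0-7 ALLOC][8-14 FREE][15-38 ALLOC][39-56 FREE]
Op 6: c = malloc(12) -> c = 39; heap: [0-7 ALLOC][8-14 FREE][15-38 ALLOC][39-50 ALLOC][51-56 FREE]
Op 7: d = malloc(14) -> d = NULL; heap: [0-7 ALLOC][8-14 FREE][15-38 ALLOC][39-50 ALLOC][51-56 FREE]

Answer: [0-7 ALLOC][8-14 FREE][15-38 ALLOC][39-50 ALLOC][51-56 FREE]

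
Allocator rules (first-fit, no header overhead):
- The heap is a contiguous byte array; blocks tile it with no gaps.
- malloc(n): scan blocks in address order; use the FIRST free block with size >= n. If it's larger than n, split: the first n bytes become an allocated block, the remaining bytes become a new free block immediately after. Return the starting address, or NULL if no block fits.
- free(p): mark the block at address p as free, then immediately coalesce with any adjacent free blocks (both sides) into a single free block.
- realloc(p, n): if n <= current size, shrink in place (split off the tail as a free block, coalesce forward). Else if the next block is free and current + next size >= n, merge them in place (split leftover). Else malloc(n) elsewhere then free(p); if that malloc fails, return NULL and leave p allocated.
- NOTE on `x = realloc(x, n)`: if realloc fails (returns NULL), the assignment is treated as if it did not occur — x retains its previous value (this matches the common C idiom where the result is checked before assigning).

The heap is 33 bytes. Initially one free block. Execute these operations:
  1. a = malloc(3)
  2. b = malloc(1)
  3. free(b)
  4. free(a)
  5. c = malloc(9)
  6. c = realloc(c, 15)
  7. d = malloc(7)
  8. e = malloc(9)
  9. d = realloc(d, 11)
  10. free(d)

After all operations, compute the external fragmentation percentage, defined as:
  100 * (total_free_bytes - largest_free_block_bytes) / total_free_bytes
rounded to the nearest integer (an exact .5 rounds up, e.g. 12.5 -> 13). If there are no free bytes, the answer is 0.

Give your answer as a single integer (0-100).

Answer: 22

Derivation:
Op 1: a = malloc(3) -> a = 0; heap: [0-2 ALLOC][3-32 FREE]
Op 2: b = malloc(1) -> b = 3; heap: [0-2 ALLOC][3-3 ALLOC][4-32 FREE]
Op 3: free(b) -> (freed b); heap: [0-2 ALLOC][3-32 FREE]
Op 4: free(a) -> (freed a); heap: [0-32 FREE]
Op 5: c = malloc(9) -> c = 0; heap: [0-8 ALLOC][9-32 FREE]
Op 6: c = realloc(c, 15) -> c = 0; heap: [0-14 ALLOC][15-32 FREE]
Op 7: d = malloc(7) -> d = 15; heap: [0-14 ALLOC][15-21 ALLOC][22-32 FREE]
Op 8: e = malloc(9) -> e = 22; heap: [0-14 ALLOC][15-21 ALLOC][22-30 ALLOC][31-32 FREE]
Op 9: d = realloc(d, 11) -> NULL (d unchanged); heap: [0-14 ALLOC][15-21 ALLOC][22-30 ALLOC][31-32 FREE]
Op 10: free(d) -> (freed d); heap: [0-14 ALLOC][15-21 FREE][22-30 ALLOC][31-32 FREE]
Free blocks: [7 2] total_free=9 largest=7 -> 100*(9-7)/9 = 200/9 ≈ 22.222 -> rounds to 22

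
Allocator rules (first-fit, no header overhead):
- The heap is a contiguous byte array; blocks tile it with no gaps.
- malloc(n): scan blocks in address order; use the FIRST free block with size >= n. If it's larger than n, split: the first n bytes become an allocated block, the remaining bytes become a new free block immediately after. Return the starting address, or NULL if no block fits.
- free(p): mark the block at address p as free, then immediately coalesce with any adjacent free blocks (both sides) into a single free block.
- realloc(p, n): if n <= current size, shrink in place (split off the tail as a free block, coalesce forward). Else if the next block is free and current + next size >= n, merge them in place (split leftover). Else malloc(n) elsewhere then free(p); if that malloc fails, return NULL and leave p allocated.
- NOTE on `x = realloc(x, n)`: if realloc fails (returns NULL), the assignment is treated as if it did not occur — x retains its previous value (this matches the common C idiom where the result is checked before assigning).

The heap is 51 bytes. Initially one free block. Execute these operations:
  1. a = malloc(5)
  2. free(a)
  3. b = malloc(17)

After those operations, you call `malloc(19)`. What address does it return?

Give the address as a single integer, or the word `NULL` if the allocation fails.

Op 1: a = malloc(5) -> a = 0; heap: [0-4 ALLOC][5-50 FREE]
Op 2: free(a) -> (freed a); heap: [0-50 FREE]
Op 3: b = malloc(17) -> b = 0; heap: [0-16 ALLOC][17-50 FREE]
malloc(19): first-fit scan over [0-16 ALLOC][17-50 FREE] -> 17

Answer: 17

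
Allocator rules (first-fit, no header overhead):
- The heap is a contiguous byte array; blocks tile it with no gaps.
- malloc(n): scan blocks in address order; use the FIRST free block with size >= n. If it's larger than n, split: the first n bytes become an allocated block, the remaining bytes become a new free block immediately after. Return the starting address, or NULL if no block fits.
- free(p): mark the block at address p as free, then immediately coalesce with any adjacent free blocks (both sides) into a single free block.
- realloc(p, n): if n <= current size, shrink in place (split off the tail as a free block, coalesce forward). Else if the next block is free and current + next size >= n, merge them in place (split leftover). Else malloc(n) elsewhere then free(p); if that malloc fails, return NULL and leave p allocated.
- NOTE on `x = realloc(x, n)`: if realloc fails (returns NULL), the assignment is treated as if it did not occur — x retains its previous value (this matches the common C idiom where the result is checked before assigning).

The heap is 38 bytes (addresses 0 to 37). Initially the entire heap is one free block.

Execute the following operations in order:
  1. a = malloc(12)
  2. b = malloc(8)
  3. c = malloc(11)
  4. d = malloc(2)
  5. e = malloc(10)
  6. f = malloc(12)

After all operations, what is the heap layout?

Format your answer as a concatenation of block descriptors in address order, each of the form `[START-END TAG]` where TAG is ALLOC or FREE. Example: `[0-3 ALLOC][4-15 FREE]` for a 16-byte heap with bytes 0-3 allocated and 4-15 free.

Answer: [0-11 ALLOC][12-19 ALLOC][20-30 ALLOC][31-32 ALLOC][33-37 FREE]

Derivation:
Op 1: a = malloc(12) -> a = 0; heap: [0-11 ALLOC][12-37 FREE]
Op 2: b = malloc(8) -> b = 12; heap: [0-11 ALLOC][12-19 ALLOC][20-37 FREE]
Op 3: c = malloc(11) -> c = 20; heap: [0-11 ALLOC][12-19 ALLOC][20-30 ALLOC][31-37 FREE]
Op 4: d = malloc(2) -> d = 31; heap: [0-11 ALLOC][12-19 ALLOC][20-30 ALLOC][31-32 ALLOC][33-37 FREE]
Op 5: e = malloc(10) -> e = NULL; heap: [0-11 ALLOC][12-19 ALLOC][20-30 ALLOC][31-32 ALLOC][33-37 FREE]
Op 6: f = malloc(12) -> f = NULL; heap: [0-11 ALLOC][12-19 ALLOC][20-30 ALLOC][31-32 ALLOC][33-37 FREE]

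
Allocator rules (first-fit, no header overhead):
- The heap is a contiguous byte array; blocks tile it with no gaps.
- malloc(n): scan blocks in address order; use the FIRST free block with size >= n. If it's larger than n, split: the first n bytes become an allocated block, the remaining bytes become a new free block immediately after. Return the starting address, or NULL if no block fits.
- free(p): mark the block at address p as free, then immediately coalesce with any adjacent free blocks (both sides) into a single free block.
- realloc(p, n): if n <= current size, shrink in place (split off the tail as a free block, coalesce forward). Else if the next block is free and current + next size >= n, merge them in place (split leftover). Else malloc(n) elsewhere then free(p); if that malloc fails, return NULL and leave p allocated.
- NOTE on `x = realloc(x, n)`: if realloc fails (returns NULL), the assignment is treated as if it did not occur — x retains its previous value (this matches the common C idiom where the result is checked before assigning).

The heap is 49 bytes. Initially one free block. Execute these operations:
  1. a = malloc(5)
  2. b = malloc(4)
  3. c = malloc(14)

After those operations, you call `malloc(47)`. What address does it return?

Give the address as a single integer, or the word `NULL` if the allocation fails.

Op 1: a = malloc(5) -> a = 0; heap: [0-4 ALLOC][5-48 FREE]
Op 2: b = malloc(4) -> b = 5; heap: [0-4 ALLOC][5-8 ALLOC][9-48 FREE]
Op 3: c = malloc(14) -> c = 9; heap: [0-4 ALLOC][5-8 ALLOC][9-22 ALLOC][23-48 FREE]
malloc(47): first-fit scan over [0-4 ALLOC][5-8 ALLOC][9-22 ALLOC][23-48 FREE] -> NULL

Answer: NULL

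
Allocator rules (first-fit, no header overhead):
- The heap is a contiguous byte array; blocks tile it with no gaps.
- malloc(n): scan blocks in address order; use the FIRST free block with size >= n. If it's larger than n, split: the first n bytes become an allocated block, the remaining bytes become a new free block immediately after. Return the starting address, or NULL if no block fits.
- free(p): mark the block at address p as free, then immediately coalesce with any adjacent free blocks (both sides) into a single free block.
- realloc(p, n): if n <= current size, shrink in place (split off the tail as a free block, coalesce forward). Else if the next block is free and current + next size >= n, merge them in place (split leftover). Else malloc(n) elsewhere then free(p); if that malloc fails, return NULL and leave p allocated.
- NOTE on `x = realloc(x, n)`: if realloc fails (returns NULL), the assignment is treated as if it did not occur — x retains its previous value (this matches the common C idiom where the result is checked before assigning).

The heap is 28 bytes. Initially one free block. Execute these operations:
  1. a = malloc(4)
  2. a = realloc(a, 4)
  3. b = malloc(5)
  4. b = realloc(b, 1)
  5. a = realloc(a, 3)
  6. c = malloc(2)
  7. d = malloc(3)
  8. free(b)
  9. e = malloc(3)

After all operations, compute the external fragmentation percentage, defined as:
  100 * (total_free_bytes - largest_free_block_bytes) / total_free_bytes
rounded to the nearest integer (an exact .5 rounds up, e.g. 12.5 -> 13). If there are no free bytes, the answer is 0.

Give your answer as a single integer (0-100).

Answer: 12

Derivation:
Op 1: a = malloc(4) -> a = 0; heap: [0-3 ALLOC][4-27 FREE]
Op 2: a = realloc(a, 4) -> a = 0; heap: [0-3 ALLOC][4-27 FREE]
Op 3: b = malloc(5) -> b = 4; heap: [0-3 ALLOC][4-8 ALLOC][9-27 FREE]
Op 4: b = realloc(b, 1) -> b = 4; heap: [0-3 ALLOC][4-4 ALLOC][5-27 FREE]
Op 5: a = realloc(a, 3) -> a = 0; heap: [0-2 ALLOC][3-3 FREE][4-4 ALLOC][5-27 FREE]
Op 6: c = malloc(2) -> c = 5; heap: [0-2 ALLOC][3-3 FREE][4-4 ALLOC][5-6 ALLOC][7-27 FREE]
Op 7: d = malloc(3) -> d = 7; heap: [0-2 ALLOC][3-3 FREE][4-4 ALLOC][5-6 ALLOC][7-9 ALLOC][10-27 FREE]
Op 8: free(b) -> (freed b); heap: [0-2 ALLOC][3-4 FREE][5-6 ALLOC][7-9 ALLOC][10-27 FREE]
Op 9: e = malloc(3) -> e = 10; heap: [0-2 ALLOC][3-4 FREE][5-6 ALLOC][7-9 ALLOC][10-12 ALLOC][13-27 FREE]
Free blocks: [2 15] total_free=17 largest=15 -> 100*(17-15)/17 = 200/17 ≈ 11.765 -> rounds to 12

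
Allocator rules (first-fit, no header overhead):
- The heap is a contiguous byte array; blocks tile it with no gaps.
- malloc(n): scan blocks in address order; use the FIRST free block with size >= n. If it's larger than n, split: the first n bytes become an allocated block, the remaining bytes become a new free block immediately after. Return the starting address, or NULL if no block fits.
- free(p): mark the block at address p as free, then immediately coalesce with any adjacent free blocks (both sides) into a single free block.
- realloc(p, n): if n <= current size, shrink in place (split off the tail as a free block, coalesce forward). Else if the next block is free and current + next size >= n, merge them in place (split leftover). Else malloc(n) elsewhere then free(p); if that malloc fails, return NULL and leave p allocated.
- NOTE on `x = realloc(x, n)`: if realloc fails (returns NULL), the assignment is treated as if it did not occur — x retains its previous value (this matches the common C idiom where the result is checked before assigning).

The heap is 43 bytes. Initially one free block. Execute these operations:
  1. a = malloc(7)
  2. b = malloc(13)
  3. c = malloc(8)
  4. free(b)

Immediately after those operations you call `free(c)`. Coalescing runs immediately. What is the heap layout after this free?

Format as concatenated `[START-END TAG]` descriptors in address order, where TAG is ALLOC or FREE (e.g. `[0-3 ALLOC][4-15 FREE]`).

Op 1: a = malloc(7) -> a = 0; heap: [0-6 ALLOC][7-42 FREE]
Op 2: b = malloc(13) -> b = 7; heap: [0-6 ALLOC][7-19 ALLOC][20-42 FREE]
Op 3: c = malloc(8) -> c = 20; heap: [0-6 ALLOC][7-19 ALLOC][20-27 ALLOC][28-42 FREE]
Op 4: free(b) -> (freed b); heap: [0-6 ALLOC][7-19 FREE][20-27 ALLOC][28-42 FREE]
free(c): c = 20 -> block [20-27 ALLOC]; mark free, coalesce with adjacent free neighbors -> [0-6 ALLOC][7-42 FREE]

Answer: [0-6 ALLOC][7-42 FREE]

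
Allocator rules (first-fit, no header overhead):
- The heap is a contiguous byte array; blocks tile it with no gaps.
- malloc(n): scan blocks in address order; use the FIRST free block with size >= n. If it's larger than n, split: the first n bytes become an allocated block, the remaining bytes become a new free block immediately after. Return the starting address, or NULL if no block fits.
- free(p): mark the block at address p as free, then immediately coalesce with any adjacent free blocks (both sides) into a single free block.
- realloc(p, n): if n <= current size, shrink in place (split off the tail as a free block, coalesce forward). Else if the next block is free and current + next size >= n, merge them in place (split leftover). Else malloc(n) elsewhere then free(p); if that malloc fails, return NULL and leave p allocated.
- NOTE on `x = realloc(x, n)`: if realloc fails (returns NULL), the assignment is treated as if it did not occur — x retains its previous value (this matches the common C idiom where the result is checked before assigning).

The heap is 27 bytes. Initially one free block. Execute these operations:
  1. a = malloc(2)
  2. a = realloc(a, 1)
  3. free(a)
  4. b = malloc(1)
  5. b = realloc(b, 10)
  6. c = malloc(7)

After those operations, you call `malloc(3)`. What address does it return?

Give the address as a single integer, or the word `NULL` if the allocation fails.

Op 1: a = malloc(2) -> a = 0; heap: [0-1 ALLOC][2-26 FREE]
Op 2: a = realloc(a, 1) -> a = 0; heap: [0-0 ALLOC][1-26 FREE]
Op 3: free(a) -> (freed a); heap: [0-26 FREE]
Op 4: b = malloc(1) -> b = 0; heap: [0-0 ALLOC][1-26 FREE]
Op 5: b = realloc(b, 10) -> b = 0; heap: [0-9 ALLOC][10-26 FREE]
Op 6: c = malloc(7) -> c = 10; heap: [0-9 ALLOC][10-16 ALLOC][17-26 FREE]
malloc(3): first-fit scan over [0-9 ALLOC][10-16 ALLOC][17-26 FREE] -> 17

Answer: 17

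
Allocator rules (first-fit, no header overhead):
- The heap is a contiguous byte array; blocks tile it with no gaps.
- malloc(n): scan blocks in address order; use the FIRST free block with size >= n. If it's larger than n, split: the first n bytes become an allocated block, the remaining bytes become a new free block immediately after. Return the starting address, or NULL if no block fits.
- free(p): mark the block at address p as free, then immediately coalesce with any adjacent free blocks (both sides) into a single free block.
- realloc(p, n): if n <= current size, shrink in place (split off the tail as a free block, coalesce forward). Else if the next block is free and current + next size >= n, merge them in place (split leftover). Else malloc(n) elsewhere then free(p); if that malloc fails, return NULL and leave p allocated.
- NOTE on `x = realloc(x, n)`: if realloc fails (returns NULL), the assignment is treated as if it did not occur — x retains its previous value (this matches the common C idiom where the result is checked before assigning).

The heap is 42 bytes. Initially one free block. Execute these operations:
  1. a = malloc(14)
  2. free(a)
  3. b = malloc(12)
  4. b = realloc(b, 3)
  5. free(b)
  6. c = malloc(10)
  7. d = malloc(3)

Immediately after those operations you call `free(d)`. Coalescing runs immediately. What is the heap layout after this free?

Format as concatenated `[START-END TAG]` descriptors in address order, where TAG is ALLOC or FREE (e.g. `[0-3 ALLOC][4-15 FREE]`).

Answer: [0-9 ALLOC][10-41 FREE]

Derivation:
Op 1: a = malloc(14) -> a = 0; heap: [0-13 ALLOC][14-41 FREE]
Op 2: free(a) -> (freed a); heap: [0-41 FREE]
Op 3: b = malloc(12) -> b = 0; heap: [0-11 ALLOC][12-41 FREE]
Op 4: b = realloc(b, 3) -> b = 0; heap: [0-2 ALLOC][3-41 FREE]
Op 5: free(b) -> (freed b); heap: [0-41 FREE]
Op 6: c = malloc(10) -> c = 0; heap: [0-9 ALLOC][10-41 FREE]
Op 7: d = malloc(3) -> d = 10; heap: [0-9 ALLOC][10-12 ALLOC][13-41 FREE]
free(d): d = 10 -> block [10-12 ALLOC]; mark free, coalesce with adjacent free neighbors -> [0-9 ALLOC][10-41 FREE]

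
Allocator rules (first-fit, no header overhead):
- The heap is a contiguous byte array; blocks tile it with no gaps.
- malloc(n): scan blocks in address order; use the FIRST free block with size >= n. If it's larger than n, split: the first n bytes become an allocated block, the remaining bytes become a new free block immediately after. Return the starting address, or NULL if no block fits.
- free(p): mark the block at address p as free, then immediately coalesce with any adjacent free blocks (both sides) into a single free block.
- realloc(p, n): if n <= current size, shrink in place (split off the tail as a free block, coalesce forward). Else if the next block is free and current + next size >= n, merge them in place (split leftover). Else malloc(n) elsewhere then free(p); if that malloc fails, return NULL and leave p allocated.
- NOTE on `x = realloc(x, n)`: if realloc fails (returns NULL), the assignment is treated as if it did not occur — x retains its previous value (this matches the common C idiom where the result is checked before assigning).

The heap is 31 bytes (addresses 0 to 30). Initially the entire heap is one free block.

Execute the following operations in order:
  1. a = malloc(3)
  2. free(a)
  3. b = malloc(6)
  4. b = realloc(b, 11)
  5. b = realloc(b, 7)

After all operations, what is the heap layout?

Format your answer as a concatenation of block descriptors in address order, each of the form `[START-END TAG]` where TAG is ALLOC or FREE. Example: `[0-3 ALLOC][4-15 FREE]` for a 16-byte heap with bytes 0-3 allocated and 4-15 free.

Op 1: a = malloc(3) -> a = 0; heap: [0-2 ALLOC][3-30 FREE]
Op 2: free(a) -> (freed a); heap: [0-30 FREE]
Op 3: b = malloc(6) -> b = 0; heap: [0-5 ALLOC][6-30 FREE]
Op 4: b = realloc(b, 11) -> b = 0; heap: [0-10 ALLOC][11-30 FREE]
Op 5: b = realloc(b, 7) -> b = 0; heap: [0-6 ALLOC][7-30 FREE]

Answer: [0-6 ALLOC][7-30 FREE]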